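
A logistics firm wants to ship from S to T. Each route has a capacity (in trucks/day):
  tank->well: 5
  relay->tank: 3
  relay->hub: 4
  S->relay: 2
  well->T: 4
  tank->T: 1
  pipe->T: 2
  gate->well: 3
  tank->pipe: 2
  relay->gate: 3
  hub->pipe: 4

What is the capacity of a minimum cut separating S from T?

Max flow = 2 (via 2 augmenting paths).
In the residual at optimum, the set reachable from S is {S}.
Cut edges: S->relay (cap 2). Sum = 2.

2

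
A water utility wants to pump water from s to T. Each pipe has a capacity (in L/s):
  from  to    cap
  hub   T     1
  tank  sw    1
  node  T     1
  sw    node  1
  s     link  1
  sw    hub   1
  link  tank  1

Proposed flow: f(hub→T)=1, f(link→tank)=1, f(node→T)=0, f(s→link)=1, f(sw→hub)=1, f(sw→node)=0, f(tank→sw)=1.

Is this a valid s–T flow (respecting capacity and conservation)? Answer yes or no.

Every edge has 0 ≤ f(e) ≤ cap(e).
At each intermediate node, inflow equals outflow.

Yes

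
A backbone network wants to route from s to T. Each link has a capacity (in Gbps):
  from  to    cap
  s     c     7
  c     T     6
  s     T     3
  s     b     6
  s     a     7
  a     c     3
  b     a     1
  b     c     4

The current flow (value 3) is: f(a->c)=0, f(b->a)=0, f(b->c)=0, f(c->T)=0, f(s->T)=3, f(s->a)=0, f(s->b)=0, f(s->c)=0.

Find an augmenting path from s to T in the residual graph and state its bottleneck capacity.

s->c->T, bottleneck 6

Residual along s->c->T: s->c: 7, c->T: 6.
Bottleneck = min = 6.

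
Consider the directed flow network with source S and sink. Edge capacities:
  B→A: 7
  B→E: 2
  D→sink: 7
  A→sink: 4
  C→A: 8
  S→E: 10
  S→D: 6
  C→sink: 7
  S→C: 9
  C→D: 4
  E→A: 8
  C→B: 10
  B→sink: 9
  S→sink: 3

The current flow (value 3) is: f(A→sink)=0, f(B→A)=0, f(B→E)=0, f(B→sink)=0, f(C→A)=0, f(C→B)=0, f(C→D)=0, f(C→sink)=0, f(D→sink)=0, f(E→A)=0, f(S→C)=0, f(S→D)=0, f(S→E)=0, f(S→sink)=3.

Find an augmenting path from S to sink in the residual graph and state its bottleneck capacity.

S→C→sink, bottleneck 7

Residual along S→C→sink: S→C: 9, C→sink: 7.
Bottleneck = min = 7.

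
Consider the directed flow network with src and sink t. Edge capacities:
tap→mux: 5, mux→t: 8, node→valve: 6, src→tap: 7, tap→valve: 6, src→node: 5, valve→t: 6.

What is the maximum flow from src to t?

Augment src→tap→mux→t: bottleneck 5. Total 5.
Augment src→tap→valve→t: bottleneck 2. Total 7.
Augment src→node→valve→t: bottleneck 4. Total 11.
No augmenting path remains in the residual graph.

11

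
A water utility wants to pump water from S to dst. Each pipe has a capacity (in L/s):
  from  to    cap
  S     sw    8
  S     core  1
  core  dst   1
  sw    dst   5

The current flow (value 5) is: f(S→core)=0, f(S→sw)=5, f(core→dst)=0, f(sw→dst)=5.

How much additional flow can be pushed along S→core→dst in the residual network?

Residual capacities along the path: S→core: 1, core→dst: 1.
Minimum is 1.

1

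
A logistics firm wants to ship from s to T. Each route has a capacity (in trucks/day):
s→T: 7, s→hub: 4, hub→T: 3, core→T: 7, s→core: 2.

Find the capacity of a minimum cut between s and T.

Max flow = 12 (via 3 augmenting paths).
In the residual at optimum, the set reachable from s is {hub, s}.
Cut edges: s→core (cap 2), s→T (cap 7), hub→T (cap 3). Sum = 12.

12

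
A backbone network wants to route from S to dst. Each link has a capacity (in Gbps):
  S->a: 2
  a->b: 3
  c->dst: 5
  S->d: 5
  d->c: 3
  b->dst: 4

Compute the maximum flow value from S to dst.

Augment S->a->b->dst: bottleneck 2. Total 2.
Augment S->d->c->dst: bottleneck 3. Total 5.
No augmenting path remains in the residual graph.

5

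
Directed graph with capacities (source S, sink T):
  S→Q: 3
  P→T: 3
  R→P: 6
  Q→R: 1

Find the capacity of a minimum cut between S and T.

Max flow = 1 (via 1 augmenting path).
In the residual at optimum, the set reachable from S is {Q, S}.
Cut edges: Q→R (cap 1). Sum = 1.

1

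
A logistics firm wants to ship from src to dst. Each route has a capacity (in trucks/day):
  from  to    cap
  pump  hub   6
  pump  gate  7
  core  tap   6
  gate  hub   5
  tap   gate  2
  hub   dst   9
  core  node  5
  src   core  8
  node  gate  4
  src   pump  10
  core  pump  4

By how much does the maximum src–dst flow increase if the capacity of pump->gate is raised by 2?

0

Original max flow = 9.
Edge pump->gate does not cross the min cut (source side {core, gate, hub, node, pump, src, tap}), so extra capacity there cannot help.
New max flow = 9. Increase = 0.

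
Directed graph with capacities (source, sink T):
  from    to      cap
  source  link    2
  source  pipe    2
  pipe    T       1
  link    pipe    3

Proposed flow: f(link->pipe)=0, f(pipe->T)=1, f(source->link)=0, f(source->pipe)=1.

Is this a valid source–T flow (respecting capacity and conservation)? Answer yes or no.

Every edge has 0 ≤ f(e) ≤ cap(e).
At each intermediate node, inflow equals outflow.

Yes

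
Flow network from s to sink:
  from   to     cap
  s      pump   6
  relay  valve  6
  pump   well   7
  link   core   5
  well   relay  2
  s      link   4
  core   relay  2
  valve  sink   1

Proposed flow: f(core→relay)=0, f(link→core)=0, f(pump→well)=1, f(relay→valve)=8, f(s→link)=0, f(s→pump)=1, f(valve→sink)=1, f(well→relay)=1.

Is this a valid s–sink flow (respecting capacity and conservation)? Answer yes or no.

Capacity violated on relay→valve: flow 8 > capacity 6.

No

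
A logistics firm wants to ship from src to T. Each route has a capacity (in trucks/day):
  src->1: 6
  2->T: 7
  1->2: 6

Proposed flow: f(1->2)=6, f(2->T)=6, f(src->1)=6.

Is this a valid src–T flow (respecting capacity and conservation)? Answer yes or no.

Every edge has 0 ≤ f(e) ≤ cap(e).
At each intermediate node, inflow equals outflow.

Yes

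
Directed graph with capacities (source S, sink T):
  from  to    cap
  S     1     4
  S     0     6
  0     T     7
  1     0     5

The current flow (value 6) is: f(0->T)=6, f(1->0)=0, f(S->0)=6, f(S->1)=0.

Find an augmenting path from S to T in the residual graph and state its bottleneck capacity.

Residual along S->1->0->T: S->1: 4, 1->0: 5, 0->T: 1.
Bottleneck = min = 1.

S->1->0->T, bottleneck 1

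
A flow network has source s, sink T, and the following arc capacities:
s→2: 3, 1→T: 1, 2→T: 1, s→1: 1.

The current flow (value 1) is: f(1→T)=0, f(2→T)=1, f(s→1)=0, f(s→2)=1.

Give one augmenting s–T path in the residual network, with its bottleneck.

Residual along s→1→T: s→1: 1, 1→T: 1.
Bottleneck = min = 1.

s→1→T, bottleneck 1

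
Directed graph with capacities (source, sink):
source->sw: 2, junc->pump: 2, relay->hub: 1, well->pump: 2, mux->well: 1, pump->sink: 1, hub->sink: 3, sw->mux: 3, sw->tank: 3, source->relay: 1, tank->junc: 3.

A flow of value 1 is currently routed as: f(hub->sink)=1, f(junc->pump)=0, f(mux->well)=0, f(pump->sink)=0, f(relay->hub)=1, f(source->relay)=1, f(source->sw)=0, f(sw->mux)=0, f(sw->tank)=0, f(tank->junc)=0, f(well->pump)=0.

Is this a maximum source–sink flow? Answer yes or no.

No

Residual path source->sw->mux->well->pump->sink has bottleneck 1 > 0.
Pushing 1 along it raises the flow to 2, so the given flow is not maximum.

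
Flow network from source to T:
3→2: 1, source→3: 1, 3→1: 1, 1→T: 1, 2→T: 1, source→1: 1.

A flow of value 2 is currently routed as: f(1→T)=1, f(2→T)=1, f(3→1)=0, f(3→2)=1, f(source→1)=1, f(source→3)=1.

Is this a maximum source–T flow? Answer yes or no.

Residual reachable from source: {source}; T is not reachable.
Saturated cut: source→3, source→1 with total capacity 2 = current flow value. Flow is maximum.

Yes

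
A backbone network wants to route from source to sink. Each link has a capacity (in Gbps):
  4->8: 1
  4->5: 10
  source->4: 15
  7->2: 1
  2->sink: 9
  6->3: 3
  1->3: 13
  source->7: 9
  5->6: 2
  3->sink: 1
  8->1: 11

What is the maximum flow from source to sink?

Augment source->7->2->sink: bottleneck 1. Total 1.
Augment source->4->8->1->3->sink: bottleneck 1. Total 2.
No augmenting path remains in the residual graph.

2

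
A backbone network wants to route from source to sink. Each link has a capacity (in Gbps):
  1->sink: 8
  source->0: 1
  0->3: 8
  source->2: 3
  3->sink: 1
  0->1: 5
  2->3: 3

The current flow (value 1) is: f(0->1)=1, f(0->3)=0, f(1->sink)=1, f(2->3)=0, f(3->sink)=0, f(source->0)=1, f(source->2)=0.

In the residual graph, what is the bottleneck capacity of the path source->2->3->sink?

Residual capacities along the path: source->2: 3, 2->3: 3, 3->sink: 1.
Minimum is 1.

1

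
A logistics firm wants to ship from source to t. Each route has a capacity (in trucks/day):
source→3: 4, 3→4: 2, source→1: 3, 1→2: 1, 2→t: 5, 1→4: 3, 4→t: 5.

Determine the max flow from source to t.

5

Augment source→1→2→t: bottleneck 1. Total 1.
Augment source→1→4→t: bottleneck 2. Total 3.
Augment source→3→4→t: bottleneck 2. Total 5.
No augmenting path remains in the residual graph.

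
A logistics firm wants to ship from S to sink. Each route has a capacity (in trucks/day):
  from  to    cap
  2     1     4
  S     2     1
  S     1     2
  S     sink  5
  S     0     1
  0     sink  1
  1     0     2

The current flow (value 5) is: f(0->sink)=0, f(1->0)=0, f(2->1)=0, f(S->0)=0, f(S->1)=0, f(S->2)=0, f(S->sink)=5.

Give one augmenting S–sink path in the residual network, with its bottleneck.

Residual along S->0->sink: S->0: 1, 0->sink: 1.
Bottleneck = min = 1.

S->0->sink, bottleneck 1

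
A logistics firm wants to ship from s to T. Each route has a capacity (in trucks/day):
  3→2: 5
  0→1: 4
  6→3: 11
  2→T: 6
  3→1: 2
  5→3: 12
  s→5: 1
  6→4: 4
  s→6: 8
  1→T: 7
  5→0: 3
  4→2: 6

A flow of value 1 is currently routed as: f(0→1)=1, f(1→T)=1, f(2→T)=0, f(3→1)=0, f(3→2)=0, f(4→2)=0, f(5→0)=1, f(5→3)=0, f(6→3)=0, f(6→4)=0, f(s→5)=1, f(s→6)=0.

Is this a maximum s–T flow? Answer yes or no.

Residual path s→6→3→1→T has bottleneck 2 > 0.
Pushing 2 along it raises the flow to 3, so the given flow is not maximum.

No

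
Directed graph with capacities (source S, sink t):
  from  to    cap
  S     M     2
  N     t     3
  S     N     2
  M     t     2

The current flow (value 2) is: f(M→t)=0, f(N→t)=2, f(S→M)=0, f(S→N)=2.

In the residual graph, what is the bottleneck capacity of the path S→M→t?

2

Residual capacities along the path: S→M: 2, M→t: 2.
Minimum is 2.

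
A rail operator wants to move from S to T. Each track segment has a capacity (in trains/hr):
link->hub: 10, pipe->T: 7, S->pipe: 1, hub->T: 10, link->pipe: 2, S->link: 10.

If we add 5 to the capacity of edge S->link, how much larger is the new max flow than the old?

Original max flow = 11.
After raising cap(S->link), augmenting paths through that edge carry 2 more units.
New max flow = 13. Increase = 2.

2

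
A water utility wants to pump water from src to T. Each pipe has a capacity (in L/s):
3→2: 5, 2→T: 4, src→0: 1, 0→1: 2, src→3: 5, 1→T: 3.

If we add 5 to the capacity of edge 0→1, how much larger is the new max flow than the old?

0

Original max flow = 5.
Edge 0→1 does not cross the min cut (source side {2, 3, src}), so extra capacity there cannot help.
New max flow = 5. Increase = 0.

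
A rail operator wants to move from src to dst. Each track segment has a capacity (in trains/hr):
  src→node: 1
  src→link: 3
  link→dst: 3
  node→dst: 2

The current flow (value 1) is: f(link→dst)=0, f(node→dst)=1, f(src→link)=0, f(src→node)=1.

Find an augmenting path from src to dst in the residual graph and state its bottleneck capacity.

Residual along src→link→dst: src→link: 3, link→dst: 3.
Bottleneck = min = 3.

src→link→dst, bottleneck 3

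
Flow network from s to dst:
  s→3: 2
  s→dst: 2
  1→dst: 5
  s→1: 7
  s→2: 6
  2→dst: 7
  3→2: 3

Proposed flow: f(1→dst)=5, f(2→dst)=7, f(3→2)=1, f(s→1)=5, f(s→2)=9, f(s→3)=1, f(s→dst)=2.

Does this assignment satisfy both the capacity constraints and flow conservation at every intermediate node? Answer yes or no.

Capacity violated on s→2: flow 9 > capacity 6.

No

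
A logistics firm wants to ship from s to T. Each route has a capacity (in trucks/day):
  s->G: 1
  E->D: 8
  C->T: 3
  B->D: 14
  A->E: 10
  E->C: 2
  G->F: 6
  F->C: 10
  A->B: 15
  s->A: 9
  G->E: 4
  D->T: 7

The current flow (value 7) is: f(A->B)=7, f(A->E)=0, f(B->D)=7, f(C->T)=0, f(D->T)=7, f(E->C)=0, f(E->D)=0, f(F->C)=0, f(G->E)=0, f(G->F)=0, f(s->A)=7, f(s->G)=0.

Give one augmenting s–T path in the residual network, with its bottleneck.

Residual along s->A->E->C->T: s->A: 2, A->E: 10, E->C: 2, C->T: 3.
Bottleneck = min = 2.

s->A->E->C->T, bottleneck 2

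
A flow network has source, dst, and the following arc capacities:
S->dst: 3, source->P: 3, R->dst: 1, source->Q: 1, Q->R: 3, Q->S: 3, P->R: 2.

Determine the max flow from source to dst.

2

Augment source->P->R->dst: bottleneck 1. Total 1.
Augment source->Q->S->dst: bottleneck 1. Total 2.
No augmenting path remains in the residual graph.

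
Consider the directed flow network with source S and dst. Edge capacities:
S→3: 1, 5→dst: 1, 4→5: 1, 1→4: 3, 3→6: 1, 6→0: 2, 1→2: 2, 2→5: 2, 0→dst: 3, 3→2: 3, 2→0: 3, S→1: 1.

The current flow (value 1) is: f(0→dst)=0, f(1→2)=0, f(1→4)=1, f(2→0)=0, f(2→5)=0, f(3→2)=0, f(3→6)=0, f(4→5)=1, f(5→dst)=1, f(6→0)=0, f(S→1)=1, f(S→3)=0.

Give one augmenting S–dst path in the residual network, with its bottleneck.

S→3→2→0→dst, bottleneck 1

Residual along S→3→2→0→dst: S→3: 1, 3→2: 3, 2→0: 3, 0→dst: 3.
Bottleneck = min = 1.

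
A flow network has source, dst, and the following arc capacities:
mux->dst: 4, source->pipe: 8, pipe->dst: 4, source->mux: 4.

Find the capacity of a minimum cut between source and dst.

8

Max flow = 8 (via 2 augmenting paths).
In the residual at optimum, the set reachable from source is {pipe, source}.
Cut edges: source->mux (cap 4), pipe->dst (cap 4). Sum = 8.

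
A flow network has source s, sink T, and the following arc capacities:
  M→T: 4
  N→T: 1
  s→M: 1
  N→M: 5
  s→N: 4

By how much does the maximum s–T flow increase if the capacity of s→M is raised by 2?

Original max flow = 5.
Even with extra capacity on s→M, another cut of capacity 5 remains binding.
New max flow = 5. Increase = 0.

0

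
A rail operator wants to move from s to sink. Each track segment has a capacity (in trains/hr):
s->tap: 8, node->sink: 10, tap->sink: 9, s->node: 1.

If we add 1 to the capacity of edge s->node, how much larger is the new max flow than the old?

Original max flow = 9.
After raising cap(s->node), augmenting paths through that edge carry 1 more unit.
New max flow = 10. Increase = 1.

1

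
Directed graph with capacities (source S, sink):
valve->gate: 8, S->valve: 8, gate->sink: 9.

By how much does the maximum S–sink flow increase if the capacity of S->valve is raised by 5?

Original max flow = 8.
Even with extra capacity on S->valve, another cut of capacity 8 remains binding.
New max flow = 8. Increase = 0.

0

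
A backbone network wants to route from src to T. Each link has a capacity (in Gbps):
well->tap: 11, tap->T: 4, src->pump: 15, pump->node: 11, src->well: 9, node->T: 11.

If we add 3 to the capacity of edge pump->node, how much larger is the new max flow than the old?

Original max flow = 15.
Even with extra capacity on pump->node, another cut of capacity 15 remains binding.
New max flow = 15. Increase = 0.

0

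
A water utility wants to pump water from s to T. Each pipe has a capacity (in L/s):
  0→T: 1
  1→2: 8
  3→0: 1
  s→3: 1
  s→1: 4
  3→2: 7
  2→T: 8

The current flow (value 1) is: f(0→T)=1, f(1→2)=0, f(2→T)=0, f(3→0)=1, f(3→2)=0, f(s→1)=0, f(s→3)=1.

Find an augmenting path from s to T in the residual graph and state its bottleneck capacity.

Residual along s→1→2→T: s→1: 4, 1→2: 8, 2→T: 8.
Bottleneck = min = 4.

s→1→2→T, bottleneck 4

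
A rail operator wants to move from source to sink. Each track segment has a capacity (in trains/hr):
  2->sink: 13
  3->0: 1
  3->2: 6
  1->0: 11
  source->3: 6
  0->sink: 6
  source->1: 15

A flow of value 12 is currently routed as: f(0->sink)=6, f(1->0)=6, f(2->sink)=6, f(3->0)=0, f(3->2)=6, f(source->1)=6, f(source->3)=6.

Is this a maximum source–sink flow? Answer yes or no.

Yes

Residual reachable from source: {0, 1, source}; sink is not reachable.
Saturated cut: source->3, 0->sink with total capacity 12 = current flow value. Flow is maximum.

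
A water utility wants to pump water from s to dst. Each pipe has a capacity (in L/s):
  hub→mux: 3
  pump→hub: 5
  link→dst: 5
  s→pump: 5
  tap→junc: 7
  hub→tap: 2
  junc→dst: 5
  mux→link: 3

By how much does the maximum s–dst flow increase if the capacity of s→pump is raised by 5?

0

Original max flow = 5.
Even with extra capacity on s→pump, another cut of capacity 5 remains binding.
New max flow = 5. Increase = 0.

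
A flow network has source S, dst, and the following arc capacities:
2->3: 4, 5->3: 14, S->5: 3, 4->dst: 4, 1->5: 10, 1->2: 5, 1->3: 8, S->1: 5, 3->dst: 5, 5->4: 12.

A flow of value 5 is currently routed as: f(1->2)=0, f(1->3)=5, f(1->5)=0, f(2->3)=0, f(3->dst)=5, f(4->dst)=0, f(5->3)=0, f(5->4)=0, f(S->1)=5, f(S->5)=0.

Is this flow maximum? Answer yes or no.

No

Residual path S->5->4->dst has bottleneck 3 > 0.
Pushing 3 along it raises the flow to 8, so the given flow is not maximum.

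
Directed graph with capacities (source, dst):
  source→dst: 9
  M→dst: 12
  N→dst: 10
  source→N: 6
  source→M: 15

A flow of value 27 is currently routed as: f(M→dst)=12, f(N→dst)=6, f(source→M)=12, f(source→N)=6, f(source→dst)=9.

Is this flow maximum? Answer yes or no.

Yes

Residual reachable from source: {M, source}; dst is not reachable.
Saturated cut: source→N, source→dst, M→dst with total capacity 27 = current flow value. Flow is maximum.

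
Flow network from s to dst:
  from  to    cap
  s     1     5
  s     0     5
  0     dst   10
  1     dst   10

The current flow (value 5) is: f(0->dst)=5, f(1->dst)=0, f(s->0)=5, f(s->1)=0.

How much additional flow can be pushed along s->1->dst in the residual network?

Residual capacities along the path: s->1: 5, 1->dst: 10.
Minimum is 5.

5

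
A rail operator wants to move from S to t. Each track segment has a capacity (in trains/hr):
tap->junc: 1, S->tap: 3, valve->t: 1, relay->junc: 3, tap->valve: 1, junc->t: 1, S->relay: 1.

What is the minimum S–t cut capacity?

Max flow = 2 (via 2 augmenting paths).
In the residual at optimum, the set reachable from S is {S, junc, relay, tap}.
Cut edges: tap->valve (cap 1), junc->t (cap 1). Sum = 2.

2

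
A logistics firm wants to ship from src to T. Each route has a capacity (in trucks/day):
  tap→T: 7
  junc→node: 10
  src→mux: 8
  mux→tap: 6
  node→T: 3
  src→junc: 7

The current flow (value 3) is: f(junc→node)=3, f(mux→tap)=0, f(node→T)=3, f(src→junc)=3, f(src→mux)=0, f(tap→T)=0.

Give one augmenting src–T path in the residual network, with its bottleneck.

src→mux→tap→T, bottleneck 6

Residual along src→mux→tap→T: src→mux: 8, mux→tap: 6, tap→T: 7.
Bottleneck = min = 6.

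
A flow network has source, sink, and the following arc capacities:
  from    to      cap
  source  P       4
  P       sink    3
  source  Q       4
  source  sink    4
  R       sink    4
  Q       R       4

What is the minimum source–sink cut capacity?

Max flow = 11 (via 3 augmenting paths).
In the residual at optimum, the set reachable from source is {P, source}.
Cut edges: source->Q (cap 4), source->sink (cap 4), P->sink (cap 3). Sum = 11.

11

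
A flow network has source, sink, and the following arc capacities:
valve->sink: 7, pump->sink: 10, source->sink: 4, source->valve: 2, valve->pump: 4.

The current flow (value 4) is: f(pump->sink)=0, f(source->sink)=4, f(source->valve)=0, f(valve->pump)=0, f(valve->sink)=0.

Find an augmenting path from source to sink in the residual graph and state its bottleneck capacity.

source->valve->sink, bottleneck 2

Residual along source->valve->sink: source->valve: 2, valve->sink: 7.
Bottleneck = min = 2.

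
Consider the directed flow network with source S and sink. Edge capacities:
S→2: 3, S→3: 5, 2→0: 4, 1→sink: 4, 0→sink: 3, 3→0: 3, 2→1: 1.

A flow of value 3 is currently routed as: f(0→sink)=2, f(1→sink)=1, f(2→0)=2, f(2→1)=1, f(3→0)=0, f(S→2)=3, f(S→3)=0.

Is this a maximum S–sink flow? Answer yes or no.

Residual path S→3→0→sink has bottleneck 1 > 0.
Pushing 1 along it raises the flow to 4, so the given flow is not maximum.

No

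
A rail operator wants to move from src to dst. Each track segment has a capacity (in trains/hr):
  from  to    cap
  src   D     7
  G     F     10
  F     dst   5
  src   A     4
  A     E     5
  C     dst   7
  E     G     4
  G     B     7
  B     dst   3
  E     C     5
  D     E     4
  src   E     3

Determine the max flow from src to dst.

Augment src->E->C->dst: bottleneck 3. Total 3.
Augment src->A->E->C->dst: bottleneck 2. Total 5.
Augment src->A->E->G->B->dst: bottleneck 2. Total 7.
Augment src->D->E->G->B->dst: bottleneck 1. Total 8.
Augment src->D->E->G->F->dst: bottleneck 1. Total 9.
No augmenting path remains in the residual graph.

9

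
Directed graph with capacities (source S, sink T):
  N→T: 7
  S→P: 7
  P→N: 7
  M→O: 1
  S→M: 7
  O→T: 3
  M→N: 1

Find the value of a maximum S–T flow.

8

Augment S→P→N→T: bottleneck 7. Total 7.
Augment S→M→O→T: bottleneck 1. Total 8.
No augmenting path remains in the residual graph.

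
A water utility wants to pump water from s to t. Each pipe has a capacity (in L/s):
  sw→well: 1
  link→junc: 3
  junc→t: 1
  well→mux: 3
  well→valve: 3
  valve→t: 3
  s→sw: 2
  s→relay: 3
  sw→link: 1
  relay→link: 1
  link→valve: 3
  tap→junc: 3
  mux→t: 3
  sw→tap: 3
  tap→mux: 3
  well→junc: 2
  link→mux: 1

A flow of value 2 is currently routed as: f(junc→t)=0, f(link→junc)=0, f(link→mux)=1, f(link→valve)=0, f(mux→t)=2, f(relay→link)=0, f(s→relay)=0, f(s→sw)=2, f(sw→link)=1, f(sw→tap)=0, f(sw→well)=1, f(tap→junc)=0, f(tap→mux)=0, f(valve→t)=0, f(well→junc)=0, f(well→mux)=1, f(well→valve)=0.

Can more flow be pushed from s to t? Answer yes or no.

Yes

Residual path s→relay→link→valve→t has bottleneck 1 > 0.
Pushing 1 along it raises the flow to 3, so the given flow is not maximum.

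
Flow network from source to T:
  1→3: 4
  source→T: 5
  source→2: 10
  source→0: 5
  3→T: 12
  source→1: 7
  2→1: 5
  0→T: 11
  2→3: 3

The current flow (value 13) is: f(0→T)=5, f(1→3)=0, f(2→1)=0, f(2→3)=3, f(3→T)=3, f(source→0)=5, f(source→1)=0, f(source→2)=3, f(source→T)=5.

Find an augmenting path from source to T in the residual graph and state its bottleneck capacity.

Residual along source→1→3→T: source→1: 7, 1→3: 4, 3→T: 9.
Bottleneck = min = 4.

source→1→3→T, bottleneck 4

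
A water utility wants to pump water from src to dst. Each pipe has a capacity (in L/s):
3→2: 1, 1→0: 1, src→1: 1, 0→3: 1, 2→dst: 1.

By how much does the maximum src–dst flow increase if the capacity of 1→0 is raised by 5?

0

Original max flow = 1.
Edge 1→0 does not cross the min cut (source side {src}), so extra capacity there cannot help.
New max flow = 1. Increase = 0.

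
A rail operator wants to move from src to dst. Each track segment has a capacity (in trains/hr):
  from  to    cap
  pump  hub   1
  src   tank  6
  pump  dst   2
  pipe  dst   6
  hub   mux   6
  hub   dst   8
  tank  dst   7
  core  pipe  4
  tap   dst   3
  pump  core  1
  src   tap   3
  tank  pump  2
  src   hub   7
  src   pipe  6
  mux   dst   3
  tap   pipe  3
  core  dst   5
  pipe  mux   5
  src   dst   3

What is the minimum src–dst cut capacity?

25

Max flow = 25 (via 5 augmenting paths).
In the residual at optimum, the set reachable from src is {src}.
Cut edges: src→tank (cap 6), src→hub (cap 7), src→tap (cap 3), src→pipe (cap 6), src→dst (cap 3). Sum = 25.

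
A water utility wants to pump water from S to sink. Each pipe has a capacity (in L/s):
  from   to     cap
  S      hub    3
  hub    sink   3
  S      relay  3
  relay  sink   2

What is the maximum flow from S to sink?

5

Augment S->relay->sink: bottleneck 2. Total 2.
Augment S->hub->sink: bottleneck 3. Total 5.
No augmenting path remains in the residual graph.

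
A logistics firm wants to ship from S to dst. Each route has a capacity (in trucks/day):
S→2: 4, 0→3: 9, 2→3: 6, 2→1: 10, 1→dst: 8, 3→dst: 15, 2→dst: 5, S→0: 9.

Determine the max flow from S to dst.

Augment S→2→dst: bottleneck 4. Total 4.
Augment S→0→3→dst: bottleneck 9. Total 13.
No augmenting path remains in the residual graph.

13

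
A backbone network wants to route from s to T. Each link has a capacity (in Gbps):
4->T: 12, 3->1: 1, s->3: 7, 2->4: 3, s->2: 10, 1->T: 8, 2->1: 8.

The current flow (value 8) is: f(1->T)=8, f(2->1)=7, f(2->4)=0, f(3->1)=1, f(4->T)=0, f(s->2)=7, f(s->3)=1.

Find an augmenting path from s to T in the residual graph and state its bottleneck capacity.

Residual along s->2->4->T: s->2: 3, 2->4: 3, 4->T: 12.
Bottleneck = min = 3.

s->2->4->T, bottleneck 3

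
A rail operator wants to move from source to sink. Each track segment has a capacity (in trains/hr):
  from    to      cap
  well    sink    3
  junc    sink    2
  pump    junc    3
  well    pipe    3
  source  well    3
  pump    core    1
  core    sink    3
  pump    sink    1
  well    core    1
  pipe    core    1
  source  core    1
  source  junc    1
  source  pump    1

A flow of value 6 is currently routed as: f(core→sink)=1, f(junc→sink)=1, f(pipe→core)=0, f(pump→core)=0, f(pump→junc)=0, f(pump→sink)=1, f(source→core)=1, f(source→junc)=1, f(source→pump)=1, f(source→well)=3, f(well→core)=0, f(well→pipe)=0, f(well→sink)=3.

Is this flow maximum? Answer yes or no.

Residual reachable from source: {source}; sink is not reachable.
Saturated cut: source→well, source→pump, source→core, source→junc with total capacity 6 = current flow value. Flow is maximum.

Yes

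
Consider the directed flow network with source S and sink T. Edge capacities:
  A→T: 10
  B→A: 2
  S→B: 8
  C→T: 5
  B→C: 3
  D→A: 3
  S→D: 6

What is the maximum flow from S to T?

8

Augment S→B→C→T: bottleneck 3. Total 3.
Augment S→B→A→T: bottleneck 2. Total 5.
Augment S→D→A→T: bottleneck 3. Total 8.
No augmenting path remains in the residual graph.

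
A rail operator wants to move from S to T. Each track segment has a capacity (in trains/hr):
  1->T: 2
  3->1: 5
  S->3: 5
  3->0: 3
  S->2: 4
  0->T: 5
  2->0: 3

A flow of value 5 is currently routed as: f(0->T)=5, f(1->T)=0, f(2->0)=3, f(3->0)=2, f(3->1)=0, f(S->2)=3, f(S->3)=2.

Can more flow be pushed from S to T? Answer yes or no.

Residual path S->3->1->T has bottleneck 2 > 0.
Pushing 2 along it raises the flow to 7, so the given flow is not maximum.

Yes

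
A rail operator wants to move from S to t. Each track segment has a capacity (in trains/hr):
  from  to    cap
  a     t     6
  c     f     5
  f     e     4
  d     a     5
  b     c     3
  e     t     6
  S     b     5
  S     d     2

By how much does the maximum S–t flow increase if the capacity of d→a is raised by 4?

Original max flow = 5.
Edge d→a does not cross the min cut (source side {S, b}), so extra capacity there cannot help.
New max flow = 5. Increase = 0.

0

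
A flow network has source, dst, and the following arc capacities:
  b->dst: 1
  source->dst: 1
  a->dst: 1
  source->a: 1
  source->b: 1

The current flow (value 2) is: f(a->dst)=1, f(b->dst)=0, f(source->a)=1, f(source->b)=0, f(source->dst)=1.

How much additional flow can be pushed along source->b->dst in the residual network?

Residual capacities along the path: source->b: 1, b->dst: 1.
Minimum is 1.

1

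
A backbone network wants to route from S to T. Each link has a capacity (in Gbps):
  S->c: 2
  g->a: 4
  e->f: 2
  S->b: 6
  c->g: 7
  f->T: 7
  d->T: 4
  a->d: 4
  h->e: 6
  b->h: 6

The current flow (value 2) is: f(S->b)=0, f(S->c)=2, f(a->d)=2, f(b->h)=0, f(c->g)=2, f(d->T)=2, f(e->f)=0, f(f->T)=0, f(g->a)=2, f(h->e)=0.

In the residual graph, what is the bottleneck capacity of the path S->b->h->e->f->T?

Residual capacities along the path: S->b: 6, b->h: 6, h->e: 6, e->f: 2, f->T: 7.
Minimum is 2.

2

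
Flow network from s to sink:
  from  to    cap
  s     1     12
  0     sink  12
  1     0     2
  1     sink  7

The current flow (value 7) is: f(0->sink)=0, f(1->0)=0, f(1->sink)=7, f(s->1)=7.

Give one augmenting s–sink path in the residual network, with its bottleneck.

s->1->0->sink, bottleneck 2

Residual along s->1->0->sink: s->1: 5, 1->0: 2, 0->sink: 12.
Bottleneck = min = 2.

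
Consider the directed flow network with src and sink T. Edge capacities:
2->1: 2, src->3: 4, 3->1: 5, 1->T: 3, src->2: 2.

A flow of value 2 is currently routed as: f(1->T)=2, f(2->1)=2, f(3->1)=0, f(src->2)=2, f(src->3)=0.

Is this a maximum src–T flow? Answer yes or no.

No

Residual path src->3->1->T has bottleneck 1 > 0.
Pushing 1 along it raises the flow to 3, so the given flow is not maximum.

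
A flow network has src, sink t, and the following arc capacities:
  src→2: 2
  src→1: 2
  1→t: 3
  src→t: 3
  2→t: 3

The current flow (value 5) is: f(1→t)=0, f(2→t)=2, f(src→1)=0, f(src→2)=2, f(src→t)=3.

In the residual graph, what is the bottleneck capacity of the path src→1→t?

Residual capacities along the path: src→1: 2, 1→t: 3.
Minimum is 2.

2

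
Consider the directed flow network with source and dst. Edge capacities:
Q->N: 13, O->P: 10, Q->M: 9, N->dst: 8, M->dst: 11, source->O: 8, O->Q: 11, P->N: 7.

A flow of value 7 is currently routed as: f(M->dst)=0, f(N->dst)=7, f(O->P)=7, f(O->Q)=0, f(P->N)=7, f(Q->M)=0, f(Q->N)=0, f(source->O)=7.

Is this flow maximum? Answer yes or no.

Residual path source->O->Q->N->dst has bottleneck 1 > 0.
Pushing 1 along it raises the flow to 8, so the given flow is not maximum.

No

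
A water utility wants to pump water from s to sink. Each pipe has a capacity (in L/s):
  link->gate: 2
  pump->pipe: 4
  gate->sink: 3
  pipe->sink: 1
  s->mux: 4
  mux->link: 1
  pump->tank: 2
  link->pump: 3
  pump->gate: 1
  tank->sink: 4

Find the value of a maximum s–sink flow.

Augment s->mux->link->gate->sink: bottleneck 1. Total 1.
No augmenting path remains in the residual graph.

1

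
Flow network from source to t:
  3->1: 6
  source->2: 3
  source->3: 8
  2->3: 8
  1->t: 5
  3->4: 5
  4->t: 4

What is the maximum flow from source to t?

Augment source->3->4->t: bottleneck 4. Total 4.
Augment source->3->1->t: bottleneck 4. Total 8.
Augment source->2->3->1->t: bottleneck 1. Total 9.
No augmenting path remains in the residual graph.

9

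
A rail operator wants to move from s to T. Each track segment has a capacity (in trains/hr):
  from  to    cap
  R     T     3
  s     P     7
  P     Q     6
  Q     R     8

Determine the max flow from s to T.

Augment s→P→Q→R→T: bottleneck 3. Total 3.
No augmenting path remains in the residual graph.

3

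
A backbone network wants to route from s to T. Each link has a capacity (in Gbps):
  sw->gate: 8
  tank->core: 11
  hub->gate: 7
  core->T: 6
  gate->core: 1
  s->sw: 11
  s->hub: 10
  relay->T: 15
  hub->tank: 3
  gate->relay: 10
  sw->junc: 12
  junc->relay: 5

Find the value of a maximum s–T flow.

19

Augment s->hub->tank->core->T: bottleneck 3. Total 3.
Augment s->hub->gate->core->T: bottleneck 1. Total 4.
Augment s->hub->gate->relay->T: bottleneck 6. Total 10.
Augment s->sw->gate->relay->T: bottleneck 4. Total 14.
Augment s->sw->junc->relay->T: bottleneck 5. Total 19.
No augmenting path remains in the residual graph.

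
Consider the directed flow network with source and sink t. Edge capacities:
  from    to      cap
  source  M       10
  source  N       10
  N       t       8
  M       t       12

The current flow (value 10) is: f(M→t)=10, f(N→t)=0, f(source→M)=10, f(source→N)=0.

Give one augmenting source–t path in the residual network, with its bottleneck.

Residual along source→N→t: source→N: 10, N→t: 8.
Bottleneck = min = 8.

source→N→t, bottleneck 8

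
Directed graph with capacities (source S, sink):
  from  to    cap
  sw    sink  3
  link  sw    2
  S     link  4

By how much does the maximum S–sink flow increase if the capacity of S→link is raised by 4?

0

Original max flow = 2.
Edge S→link does not cross the min cut (source side {S, link}), so extra capacity there cannot help.
New max flow = 2. Increase = 0.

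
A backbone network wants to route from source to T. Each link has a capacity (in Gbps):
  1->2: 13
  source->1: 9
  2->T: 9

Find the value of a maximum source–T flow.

Augment source->1->2->T: bottleneck 9. Total 9.
No augmenting path remains in the residual graph.

9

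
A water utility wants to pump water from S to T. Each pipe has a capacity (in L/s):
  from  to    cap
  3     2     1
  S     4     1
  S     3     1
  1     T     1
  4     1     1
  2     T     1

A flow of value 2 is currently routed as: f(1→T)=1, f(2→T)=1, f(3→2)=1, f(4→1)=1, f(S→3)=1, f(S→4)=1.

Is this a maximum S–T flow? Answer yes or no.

Yes

Residual reachable from S: {S}; T is not reachable.
Saturated cut: S→4, S→3 with total capacity 2 = current flow value. Flow is maximum.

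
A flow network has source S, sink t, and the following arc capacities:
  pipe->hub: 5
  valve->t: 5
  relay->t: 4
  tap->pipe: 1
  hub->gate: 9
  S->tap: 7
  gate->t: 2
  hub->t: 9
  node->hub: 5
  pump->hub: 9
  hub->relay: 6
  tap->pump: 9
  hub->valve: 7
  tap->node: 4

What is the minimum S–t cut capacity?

Max flow = 7 (via 2 augmenting paths).
In the residual at optimum, the set reachable from S is {S}.
Cut edges: S->tap (cap 7). Sum = 7.

7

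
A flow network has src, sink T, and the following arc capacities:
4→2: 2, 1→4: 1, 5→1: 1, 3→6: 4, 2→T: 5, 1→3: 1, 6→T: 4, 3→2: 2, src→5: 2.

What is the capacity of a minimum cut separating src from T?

Max flow = 1 (via 1 augmenting path).
In the residual at optimum, the set reachable from src is {5, src}.
Cut edges: 5→1 (cap 1). Sum = 1.

1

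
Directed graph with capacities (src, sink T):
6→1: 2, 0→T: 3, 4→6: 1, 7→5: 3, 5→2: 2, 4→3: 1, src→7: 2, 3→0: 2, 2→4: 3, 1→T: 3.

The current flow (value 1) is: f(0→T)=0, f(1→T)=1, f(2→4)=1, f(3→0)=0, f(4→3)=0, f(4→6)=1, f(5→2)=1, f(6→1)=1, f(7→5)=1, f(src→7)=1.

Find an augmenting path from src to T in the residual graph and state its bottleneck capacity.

Residual along src→7→5→2→4→3→0→T: src→7: 1, 7→5: 2, 5→2: 1, 2→4: 2, 4→3: 1, 3→0: 2, 0→T: 3.
Bottleneck = min = 1.

src→7→5→2→4→3→0→T, bottleneck 1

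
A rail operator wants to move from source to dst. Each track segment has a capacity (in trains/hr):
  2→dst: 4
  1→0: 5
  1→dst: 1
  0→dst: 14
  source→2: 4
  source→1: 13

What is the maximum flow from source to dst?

Augment source→2→dst: bottleneck 4. Total 4.
Augment source→1→dst: bottleneck 1. Total 5.
Augment source→1→0→dst: bottleneck 5. Total 10.
No augmenting path remains in the residual graph.

10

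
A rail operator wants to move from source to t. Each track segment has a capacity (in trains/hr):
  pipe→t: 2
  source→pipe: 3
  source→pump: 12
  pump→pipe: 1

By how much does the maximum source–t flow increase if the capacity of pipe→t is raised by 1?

Original max flow = 2.
After raising cap(pipe→t), augmenting paths through that edge carry 1 more unit.
New max flow = 3. Increase = 1.

1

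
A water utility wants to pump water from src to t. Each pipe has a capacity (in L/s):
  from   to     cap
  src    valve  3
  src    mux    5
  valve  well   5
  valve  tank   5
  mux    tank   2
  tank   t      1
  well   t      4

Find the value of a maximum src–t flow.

4

Augment src->valve->well->t: bottleneck 3. Total 3.
Augment src->mux->tank->t: bottleneck 1. Total 4.
No augmenting path remains in the residual graph.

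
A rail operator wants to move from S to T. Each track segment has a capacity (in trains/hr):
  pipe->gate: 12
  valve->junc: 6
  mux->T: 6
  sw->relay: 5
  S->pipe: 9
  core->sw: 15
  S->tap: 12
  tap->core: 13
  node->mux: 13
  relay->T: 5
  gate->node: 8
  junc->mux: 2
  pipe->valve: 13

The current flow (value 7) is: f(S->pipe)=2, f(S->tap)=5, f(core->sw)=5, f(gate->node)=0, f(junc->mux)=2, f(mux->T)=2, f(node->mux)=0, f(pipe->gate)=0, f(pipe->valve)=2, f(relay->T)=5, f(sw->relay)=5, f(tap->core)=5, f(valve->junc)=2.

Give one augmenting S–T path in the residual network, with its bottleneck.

S->pipe->gate->node->mux->T, bottleneck 4

Residual along S->pipe->gate->node->mux->T: S->pipe: 7, pipe->gate: 12, gate->node: 8, node->mux: 13, mux->T: 4.
Bottleneck = min = 4.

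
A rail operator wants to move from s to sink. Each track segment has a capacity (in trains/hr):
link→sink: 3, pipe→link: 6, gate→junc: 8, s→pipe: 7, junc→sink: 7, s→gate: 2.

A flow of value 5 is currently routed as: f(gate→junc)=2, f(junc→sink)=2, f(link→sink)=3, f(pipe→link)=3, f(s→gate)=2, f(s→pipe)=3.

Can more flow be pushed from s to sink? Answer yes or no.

No

Residual reachable from s: {link, pipe, s}; sink is not reachable.
Saturated cut: s→gate, link→sink with total capacity 5 = current flow value. Flow is maximum.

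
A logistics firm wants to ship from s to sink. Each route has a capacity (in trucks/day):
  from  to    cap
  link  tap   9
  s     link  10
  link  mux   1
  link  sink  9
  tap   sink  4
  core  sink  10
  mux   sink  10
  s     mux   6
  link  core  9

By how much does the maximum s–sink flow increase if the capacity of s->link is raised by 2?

Original max flow = 16.
After raising cap(s->link), augmenting paths through that edge carry 2 more units.
New max flow = 18. Increase = 2.

2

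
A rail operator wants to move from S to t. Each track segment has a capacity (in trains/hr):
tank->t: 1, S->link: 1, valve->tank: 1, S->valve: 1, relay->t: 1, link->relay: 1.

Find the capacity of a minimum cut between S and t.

2

Max flow = 2 (via 2 augmenting paths).
In the residual at optimum, the set reachable from S is {S}.
Cut edges: S->valve (cap 1), S->link (cap 1). Sum = 2.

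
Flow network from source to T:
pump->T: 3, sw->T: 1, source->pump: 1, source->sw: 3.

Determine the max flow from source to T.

Augment source->pump->T: bottleneck 1. Total 1.
Augment source->sw->T: bottleneck 1. Total 2.
No augmenting path remains in the residual graph.

2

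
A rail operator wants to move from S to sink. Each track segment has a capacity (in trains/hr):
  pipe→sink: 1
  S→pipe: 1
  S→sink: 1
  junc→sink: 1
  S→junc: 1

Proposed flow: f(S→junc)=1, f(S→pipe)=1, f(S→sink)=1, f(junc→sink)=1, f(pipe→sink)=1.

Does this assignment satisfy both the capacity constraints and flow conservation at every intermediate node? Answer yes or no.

Every edge has 0 ≤ f(e) ≤ cap(e).
At each intermediate node, inflow equals outflow.

Yes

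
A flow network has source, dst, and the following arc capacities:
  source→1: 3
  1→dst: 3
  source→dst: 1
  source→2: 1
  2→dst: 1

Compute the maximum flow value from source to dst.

5

Augment source→dst: bottleneck 1. Total 1.
Augment source→2→dst: bottleneck 1. Total 2.
Augment source→1→dst: bottleneck 3. Total 5.
No augmenting path remains in the residual graph.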